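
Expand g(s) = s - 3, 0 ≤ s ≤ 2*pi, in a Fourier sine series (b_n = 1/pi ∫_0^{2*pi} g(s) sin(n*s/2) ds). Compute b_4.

-1

b_4 = 1/pi ∫_0^{2*pi} (s - 3) sin(2*s) ds.
Integrating by parts (boundary term plus one more integral), an antiderivative of (s - 3) sin(2*s) is -s*cos(2*s)/2 + sin(2*s)/4 + 3*cos(2*s)/2; evaluating from 0 to 2*pi: ∫_{0}^{2*pi} (s - 3) sin(2*s) ds = (3/2 - pi) - (3/2) = -pi.
Hence b_4 = (1/pi)·(-pi) = -1.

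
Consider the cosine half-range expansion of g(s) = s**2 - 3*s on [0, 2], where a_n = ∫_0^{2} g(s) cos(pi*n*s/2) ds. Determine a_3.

a_3 = ∫_0^{2} (s**2 - 3*s) cos(3*pi*s/2) ds.
Integrating by parts twice (tabular method), an antiderivative of (s**2 - 3*s) cos(3*pi*s/2) is 2*s**2*sin(3*pi*s/2)/(3*pi) - 2*s*sin(3*pi*s/2)/pi + 8*s*cos(3*pi*s/2)/(9*pi**2) - 16*sin(3*pi*s/2)/(27*pi**3) - 4*cos(3*pi*s/2)/(3*pi**2); evaluating from 0 to 2: ∫_{0}^{2} (s**2 - 3*s) cos(3*pi*s/2) ds = (-4/(9*pi**2)) - (-4/(3*pi**2)) = 8/(9*pi**2).
Hence a_3 = 8/(9*pi**2).

8/(9*pi**2)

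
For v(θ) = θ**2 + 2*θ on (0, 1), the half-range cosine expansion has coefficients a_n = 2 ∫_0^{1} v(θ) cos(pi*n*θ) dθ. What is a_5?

-12/(25*pi**2)

a_5 = 2 ∫_0^{1} (θ**2 + 2*θ) cos(5*pi*θ) dθ.
Integrating by parts twice (tabular method), an antiderivative of (θ**2 + 2*θ) cos(5*pi*θ) is θ**2*sin(5*pi*θ)/(5*pi) + 2*θ*sin(5*pi*θ)/(5*pi) + 2*θ*cos(5*pi*θ)/(25*pi**2) - 2*sin(5*pi*θ)/(125*pi**3) + 2*cos(5*pi*θ)/(25*pi**2); evaluating from 0 to 1: ∫_{0}^{1} (θ**2 + 2*θ) cos(5*pi*θ) dθ = (-4/(25*pi**2)) - (2/(25*pi**2)) = -6/(25*pi**2).
Hence a_5 = 2·(-6/(25*pi**2)) = -12/(25*pi**2).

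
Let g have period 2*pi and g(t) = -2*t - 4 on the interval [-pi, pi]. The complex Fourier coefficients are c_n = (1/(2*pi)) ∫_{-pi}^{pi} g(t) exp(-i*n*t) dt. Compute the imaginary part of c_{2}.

-1

Since g is real-valued, Im(c_{2}) = -(1/(2*pi)) ∫_{-pi}^{pi} g(t) sin(2*t) dt = -b_{2}/2.
Integrating by parts (boundary term plus one more integral), an antiderivative of (-2*t - 4) sin(2*t) is t*cos(2*t) - sin(2*t)/2 + 2*cos(2*t); evaluating from -pi to pi: ∫_{-pi}^{pi} (-2*t - 4) sin(2*t) dt = (2 + pi) - (2 - pi) = 2*pi.
Hence Im(c_{2}) = (-1/(2*pi))·(2*pi) = -1.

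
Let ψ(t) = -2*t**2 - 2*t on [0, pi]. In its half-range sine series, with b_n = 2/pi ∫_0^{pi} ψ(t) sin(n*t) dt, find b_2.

2 + 2*pi

b_2 = 2/pi ∫_0^{pi} (-2*t**2 - 2*t) sin(2*t) dt.
Integrating by parts twice (tabular method), an antiderivative of (-2*t**2 - 2*t) sin(2*t) is t**2*cos(2*t) - t*sin(2*t) + t*cos(2*t) - sin(2*t)/2 - cos(2*t)/2; evaluating from 0 to pi: ∫_{0}^{pi} (-2*t**2 - 2*t) sin(2*t) dt = (-1/2 + pi + pi**2) - (-1/2) = pi*(1 + pi).
Hence b_2 = (2/pi)·(pi*(1 + pi)) = 2 + 2*pi.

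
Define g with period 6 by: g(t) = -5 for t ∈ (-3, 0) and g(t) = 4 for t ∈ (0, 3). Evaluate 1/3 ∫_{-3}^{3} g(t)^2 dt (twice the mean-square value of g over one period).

1/3 ∫_{-3}^{3} g(t)^2 dt = 1/3 · (123) = 41.

41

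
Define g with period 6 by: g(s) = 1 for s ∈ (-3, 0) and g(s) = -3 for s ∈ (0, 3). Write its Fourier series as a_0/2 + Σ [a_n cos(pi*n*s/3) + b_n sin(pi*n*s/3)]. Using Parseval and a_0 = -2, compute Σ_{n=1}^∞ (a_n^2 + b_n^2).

Parseval: a_0^2/2 + Σ_{n≥1} (a_n^2+b_n^2) = 1/3 ∫_{-3}^{3} g(s)^2 ds = 10.
Subtract a_0^2/2 = 2: Σ (a_n^2+b_n^2) = 8.

8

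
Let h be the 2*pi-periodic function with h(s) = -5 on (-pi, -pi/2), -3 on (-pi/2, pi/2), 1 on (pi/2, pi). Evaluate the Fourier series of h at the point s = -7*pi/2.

-1

s = -7*pi/2 differs from s = pi/2 by -2 full period(s), and the series is 2*pi-periodic.
At s = pi/2 the one-sided limits are h(pi/2^-) = -3 and h(pi/2^+) = 1.
By Dirichlet's theorem the series converges to their average, [(-3) + (1)]/2 = -1.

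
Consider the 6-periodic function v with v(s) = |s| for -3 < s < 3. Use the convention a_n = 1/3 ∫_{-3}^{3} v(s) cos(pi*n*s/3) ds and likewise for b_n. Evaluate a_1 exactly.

a_1 = 1/3 ∫_{-3}^{3} v(s) cos(pi*s/3) ds.
v is even and cos(pi*s/3) is even, so the integrand is even and a_1 = 2/3 ∫_0^{3} v(s) cos(pi*s/3) ds.
Integrating by parts (boundary term plus one more integral), an antiderivative of (s) cos(pi*s/3) is 3*s*sin(pi*s/3)/pi + 9*cos(pi*s/3)/pi**2; evaluating from 0 to 3: ∫_{0}^{3} (s) cos(pi*s/3) ds = (-9/pi**2) - (9/pi**2) = -18/pi**2.
Hence a_1 = (2/3)·(-18/pi**2) = -12/pi**2.

-12/pi**2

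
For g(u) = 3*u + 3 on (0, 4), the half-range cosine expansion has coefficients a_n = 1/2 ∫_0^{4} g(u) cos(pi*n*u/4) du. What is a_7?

-48/(49*pi**2)

a_7 = 1/2 ∫_0^{4} (3*u + 3) cos(7*pi*u/4) du.
Integrating by parts (boundary term plus one more integral), an antiderivative of (3*u + 3) cos(7*pi*u/4) is 12*u*sin(7*pi*u/4)/(7*pi) + 12*sin(7*pi*u/4)/(7*pi) + 48*cos(7*pi*u/4)/(49*pi**2); evaluating from 0 to 4: ∫_{0}^{4} (3*u + 3) cos(7*pi*u/4) du = (-48/(49*pi**2)) - (48/(49*pi**2)) = -96/(49*pi**2).
Hence a_7 = (1/2)·(-96/(49*pi**2)) = -48/(49*pi**2).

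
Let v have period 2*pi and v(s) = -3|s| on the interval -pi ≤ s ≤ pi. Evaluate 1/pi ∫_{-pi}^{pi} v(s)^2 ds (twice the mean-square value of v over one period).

1/pi ∫_{-pi}^{pi} v(s)^2 ds = 1/pi · (6*pi**3) = 6*pi**2.

6*pi**2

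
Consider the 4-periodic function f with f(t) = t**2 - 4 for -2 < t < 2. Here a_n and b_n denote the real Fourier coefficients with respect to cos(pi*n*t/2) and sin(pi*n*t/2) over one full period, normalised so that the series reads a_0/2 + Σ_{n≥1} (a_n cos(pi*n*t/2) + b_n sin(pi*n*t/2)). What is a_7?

-16/(49*pi**2)

a_7 = 1/2 ∫_{-2}^{2} f(t) cos(7*pi*t/2) dt.
f is even and cos(7*pi*t/2) is even, so the integrand is even and a_7 = ∫_0^{2} f(t) cos(7*pi*t/2) dt.
Integrating by parts twice (tabular method), an antiderivative of (t**2 - 4) cos(7*pi*t/2) is 2*t**2*sin(7*pi*t/2)/(7*pi) + 8*t*cos(7*pi*t/2)/(49*pi**2) - 8*sin(7*pi*t/2)/(7*pi) - 16*sin(7*pi*t/2)/(343*pi**3); evaluating from 0 to 2: ∫_{0}^{2} (t**2 - 4) cos(7*pi*t/2) dt = (-16/(49*pi**2)) - (0) = -16/(49*pi**2).
Hence a_7 = -16/(49*pi**2).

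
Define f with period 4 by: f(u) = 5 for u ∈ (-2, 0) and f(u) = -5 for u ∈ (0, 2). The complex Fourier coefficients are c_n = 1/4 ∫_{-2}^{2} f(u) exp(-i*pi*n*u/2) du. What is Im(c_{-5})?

Since f is real-valued, Im(c_{-5}) = -1/4 ∫_{-2}^{2} f(u) sin(-5*pi*u/2) du = b_{5}/2.
f is odd and sin(-5*pi*u/2) is odd, so the integrand is even: ∫_{-2}^{2} f(u) sin(-5*pi*u/2) du = 2∫_0^{2} f(u) sin(-5*pi*u/2) du.
Directly, an antiderivative of (-5) sin(-5*pi*u/2) is -2*cos(5*pi*u/2)/pi; evaluating from 0 to 2: ∫_{0}^{2} (-5) sin(-5*pi*u/2) du = (2/pi) - (-2/pi) = 4/pi.
So ∫_{-2}^{2} f(u) sin(-5*pi*u/2) du = 8/pi.
Hence Im(c_{-5}) = (-1/4)·(8/pi) = -2/pi.

-2/pi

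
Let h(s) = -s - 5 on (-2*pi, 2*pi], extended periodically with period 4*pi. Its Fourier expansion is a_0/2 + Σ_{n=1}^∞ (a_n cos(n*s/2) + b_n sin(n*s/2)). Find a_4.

a_4 = (1/(2*pi)) ∫_{-2*pi}^{2*pi} h(s) cos(2*s) ds.
Integrating by parts (boundary term plus one more integral), an antiderivative of (-s - 5) cos(2*s) is -s*sin(2*s)/2 - 5*sin(2*s)/2 - cos(2*s)/4; evaluating from -2*pi to 2*pi: ∫_{-2*pi}^{2*pi} (-s - 5) cos(2*s) ds = (-1/4) - (-1/4) = 0.
Hence a_4 = (1/(2*pi))·(0) = 0.

0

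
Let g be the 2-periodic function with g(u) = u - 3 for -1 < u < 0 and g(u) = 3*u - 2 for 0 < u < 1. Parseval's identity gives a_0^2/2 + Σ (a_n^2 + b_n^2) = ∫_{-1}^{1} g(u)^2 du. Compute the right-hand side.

40/3

∫_{-1}^{1} g(u)^2 du = 40/3.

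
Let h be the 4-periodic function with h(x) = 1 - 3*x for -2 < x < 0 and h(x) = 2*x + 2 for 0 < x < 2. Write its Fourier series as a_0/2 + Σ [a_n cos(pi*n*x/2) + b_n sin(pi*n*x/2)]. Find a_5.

a_5 = 1/2 ∫_{-2}^{2} h(x) cos(5*pi*x/2) dx.
Split the integral at the breakpoints.
Integrating by parts (boundary term plus one more integral), an antiderivative of (1 - 3*x) cos(5*pi*x/2) is -6*x*sin(5*pi*x/2)/(5*pi) + 2*sin(5*pi*x/2)/(5*pi) - 12*cos(5*pi*x/2)/(25*pi**2); evaluating from -2 to 0: ∫_{-2}^{0} (1 - 3*x) cos(5*pi*x/2) dx = (-12/(25*pi**2)) - (12/(25*pi**2)) = -24/(25*pi**2).
Integrating by parts (boundary term plus one more integral), an antiderivative of (2*x + 2) cos(5*pi*x/2) is 4*x*sin(5*pi*x/2)/(5*pi) + 4*sin(5*pi*x/2)/(5*pi) + 8*cos(5*pi*x/2)/(25*pi**2); evaluating from 0 to 2: ∫_{0}^{2} (2*x + 2) cos(5*pi*x/2) dx = (-8/(25*pi**2)) - (8/(25*pi**2)) = -16/(25*pi**2).
Summing the pieces and multiplying by (1/2) gives a_5 = -4/(5*pi**2).

-4/(5*pi**2)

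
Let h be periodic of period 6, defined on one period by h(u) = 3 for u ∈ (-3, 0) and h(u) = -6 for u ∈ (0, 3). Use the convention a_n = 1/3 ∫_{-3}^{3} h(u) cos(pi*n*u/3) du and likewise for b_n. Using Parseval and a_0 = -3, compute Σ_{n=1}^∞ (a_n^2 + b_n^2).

Parseval: a_0^2/2 + Σ_{n≥1} (a_n^2+b_n^2) = 1/3 ∫_{-3}^{3} h(u)^2 du = 45.
Subtract a_0^2/2 = 9/2: Σ (a_n^2+b_n^2) = 81/2.

81/2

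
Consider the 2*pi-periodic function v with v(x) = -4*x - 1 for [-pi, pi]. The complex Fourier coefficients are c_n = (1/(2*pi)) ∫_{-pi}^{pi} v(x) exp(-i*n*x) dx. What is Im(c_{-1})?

-4

Since v is real-valued, Im(c_{-1}) = -(1/(2*pi)) ∫_{-pi}^{pi} v(x) sin(-x) dx = b_{1}/2.
Integrating by parts (boundary term plus one more integral), an antiderivative of (-4*x - 1) sin(-x) is -4*x*cos(x) + 4*sin(x) - cos(x); evaluating from -pi to pi: ∫_{-pi}^{pi} (-4*x - 1) sin(-x) dx = (1 + 4*pi) - (1 - 4*pi) = 8*pi.
Hence Im(c_{-1}) = (-1/(2*pi))·(8*pi) = -4.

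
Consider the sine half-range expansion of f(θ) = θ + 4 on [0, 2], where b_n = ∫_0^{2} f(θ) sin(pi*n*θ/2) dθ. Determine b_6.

b_6 = ∫_0^{2} (θ + 4) sin(3*pi*θ) dθ.
Integrating by parts (boundary term plus one more integral), an antiderivative of (θ + 4) sin(3*pi*θ) is -θ*cos(3*pi*θ)/(3*pi) + sin(3*pi*θ)/(9*pi**2) - 4*cos(3*pi*θ)/(3*pi); evaluating from 0 to 2: ∫_{0}^{2} (θ + 4) sin(3*pi*θ) dθ = (-2/pi) - (-4/(3*pi)) = -2/(3*pi).
Hence b_6 = -2/(3*pi).

-2/(3*pi)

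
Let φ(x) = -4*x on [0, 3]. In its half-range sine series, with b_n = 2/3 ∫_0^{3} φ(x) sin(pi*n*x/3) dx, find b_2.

12/pi

b_2 = 2/3 ∫_0^{3} (-4*x) sin(2*pi*x/3) dx.
Integrating by parts (boundary term plus one more integral), an antiderivative of (-4*x) sin(2*pi*x/3) is 6*x*cos(2*pi*x/3)/pi - 9*sin(2*pi*x/3)/pi**2; evaluating from 0 to 3: ∫_{0}^{3} (-4*x) sin(2*pi*x/3) dx = (18/pi) - (0) = 18/pi.
Hence b_2 = (2/3)·(18/pi) = 12/pi.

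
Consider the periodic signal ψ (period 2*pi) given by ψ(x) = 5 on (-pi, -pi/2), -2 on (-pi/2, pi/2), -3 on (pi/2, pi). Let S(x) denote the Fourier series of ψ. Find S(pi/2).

At x = pi/2 the one-sided limits are ψ(pi/2^-) = -2 and ψ(pi/2^+) = -3.
By Dirichlet's theorem the series converges to their average, [(-2) + (-3)]/2 = -5/2.

-5/2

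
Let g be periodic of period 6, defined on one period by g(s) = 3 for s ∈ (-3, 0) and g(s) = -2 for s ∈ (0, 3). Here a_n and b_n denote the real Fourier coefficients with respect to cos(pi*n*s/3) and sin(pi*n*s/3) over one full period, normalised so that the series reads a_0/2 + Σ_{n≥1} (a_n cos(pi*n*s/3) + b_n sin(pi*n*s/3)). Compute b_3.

b_3 = 1/3 ∫_{-3}^{3} g(s) sin(pi*s) ds.
Split the integral at the breakpoints.
Directly, an antiderivative of (3) sin(pi*s) is -3*cos(pi*s)/pi; evaluating from -3 to 0: ∫_{-3}^{0} (3) sin(pi*s) ds = (-3/pi) - (3/pi) = -6/pi.
Directly, an antiderivative of (-2) sin(pi*s) is 2*cos(pi*s)/pi; evaluating from 0 to 3: ∫_{0}^{3} (-2) sin(pi*s) ds = (-2/pi) - (2/pi) = -4/pi.
Summing the pieces and multiplying by (1/3) gives b_3 = -10/(3*pi).

-10/(3*pi)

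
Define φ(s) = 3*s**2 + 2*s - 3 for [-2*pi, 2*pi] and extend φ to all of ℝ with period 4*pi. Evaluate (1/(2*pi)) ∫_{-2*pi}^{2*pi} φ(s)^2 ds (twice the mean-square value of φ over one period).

(1/(2*pi)) ∫_{-2*pi}^{2*pi} φ(s)^2 ds = (1/(2*pi)) · (4*pi*(-280*pi**2 + 135 + 432*pi**4)/15) = -112*pi**2/3 + 18 + 288*pi**4/5.

-112*pi**2/3 + 18 + 288*pi**4/5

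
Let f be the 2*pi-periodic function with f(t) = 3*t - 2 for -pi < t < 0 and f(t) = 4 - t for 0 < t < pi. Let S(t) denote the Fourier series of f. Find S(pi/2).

f is continuous at t = pi/2 with value 4 - pi/2, so the series converges to 4 - pi/2 there.

4 - pi/2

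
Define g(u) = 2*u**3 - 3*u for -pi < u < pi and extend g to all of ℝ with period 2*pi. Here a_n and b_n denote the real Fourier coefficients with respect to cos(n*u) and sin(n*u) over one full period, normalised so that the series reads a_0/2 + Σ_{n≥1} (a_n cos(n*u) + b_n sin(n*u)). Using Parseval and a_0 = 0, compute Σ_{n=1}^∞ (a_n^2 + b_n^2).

2*pi**2*(-84*pi**2 + 105 + 20*pi**4)/35

Parseval: a_0^2/2 + Σ_{n≥1} (a_n^2+b_n^2) = 1/pi ∫_{-pi}^{pi} g(u)^2 du = 2*pi**2*(-84*pi**2 + 105 + 20*pi**4)/35.
Subtract a_0^2/2 = 0: Σ (a_n^2+b_n^2) = 2*pi**2*(-84*pi**2 + 105 + 20*pi**4)/35.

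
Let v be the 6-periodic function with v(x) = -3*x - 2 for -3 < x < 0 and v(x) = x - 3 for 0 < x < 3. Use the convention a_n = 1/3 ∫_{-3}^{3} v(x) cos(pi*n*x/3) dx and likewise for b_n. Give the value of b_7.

-8/(7*pi)

b_7 = 1/3 ∫_{-3}^{3} v(x) sin(7*pi*x/3) dx.
Split the integral at the breakpoints.
Integrating by parts (boundary term plus one more integral), an antiderivative of (-3*x - 2) sin(7*pi*x/3) is 9*x*cos(7*pi*x/3)/(7*pi) - 27*sin(7*pi*x/3)/(49*pi**2) + 6*cos(7*pi*x/3)/(7*pi); evaluating from -3 to 0: ∫_{-3}^{0} (-3*x - 2) sin(7*pi*x/3) dx = (6/(7*pi)) - (3/pi) = -15/(7*pi).
Integrating by parts (boundary term plus one more integral), an antiderivative of (x - 3) sin(7*pi*x/3) is -3*x*cos(7*pi*x/3)/(7*pi) + 9*sin(7*pi*x/3)/(49*pi**2) + 9*cos(7*pi*x/3)/(7*pi); evaluating from 0 to 3: ∫_{0}^{3} (x - 3) sin(7*pi*x/3) dx = (0) - (9/(7*pi)) = -9/(7*pi).
Summing the pieces and multiplying by (1/3) gives b_7 = -8/(7*pi).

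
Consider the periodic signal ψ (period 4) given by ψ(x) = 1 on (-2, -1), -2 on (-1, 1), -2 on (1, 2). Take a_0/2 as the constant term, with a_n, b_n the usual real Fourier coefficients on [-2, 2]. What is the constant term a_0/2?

-5/4

a_0 = 1/2 ∫_{-2}^{2} ψ(x) dx = 1/2 · (-5) = -5/2.
So the constant term a_0/2 = -5/4.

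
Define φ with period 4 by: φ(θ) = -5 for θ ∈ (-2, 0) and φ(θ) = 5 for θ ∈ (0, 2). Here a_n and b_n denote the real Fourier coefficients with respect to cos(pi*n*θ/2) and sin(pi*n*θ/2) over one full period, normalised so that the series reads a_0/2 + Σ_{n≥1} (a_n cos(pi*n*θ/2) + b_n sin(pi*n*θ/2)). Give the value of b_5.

b_5 = 1/2 ∫_{-2}^{2} φ(θ) sin(5*pi*θ/2) dθ.
φ is odd and sin(5*pi*θ/2) is odd, so the integrand is even and b_5 = ∫_0^{2} φ(θ) sin(5*pi*θ/2) dθ.
Directly, an antiderivative of (5) sin(5*pi*θ/2) is -2*cos(5*pi*θ/2)/pi; evaluating from 0 to 2: ∫_{0}^{2} (5) sin(5*pi*θ/2) dθ = (2/pi) - (-2/pi) = 4/pi.
Hence b_5 = 4/pi.

4/pi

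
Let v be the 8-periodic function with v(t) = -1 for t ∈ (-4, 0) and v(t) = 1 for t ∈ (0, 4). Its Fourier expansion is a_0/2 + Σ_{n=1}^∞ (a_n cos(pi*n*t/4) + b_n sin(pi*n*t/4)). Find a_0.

a_0 = 1/4 ∫_{-4}^{4} v(t) dt = 1/4 · (0) = 0.

0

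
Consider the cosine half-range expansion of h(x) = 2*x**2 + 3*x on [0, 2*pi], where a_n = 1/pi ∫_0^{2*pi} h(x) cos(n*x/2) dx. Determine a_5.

8*(-4*pi - 3)/(25*pi)

a_5 = 1/pi ∫_0^{2*pi} (2*x**2 + 3*x) cos(5*x/2) dx.
Integrating by parts twice (tabular method), an antiderivative of (2*x**2 + 3*x) cos(5*x/2) is 4*x**2*sin(5*x/2)/5 + 6*x*sin(5*x/2)/5 + 16*x*cos(5*x/2)/25 - 32*sin(5*x/2)/125 + 12*cos(5*x/2)/25; evaluating from 0 to 2*pi: ∫_{0}^{2*pi} (2*x**2 + 3*x) cos(5*x/2) dx = (-32*pi/25 - 12/25) - (12/25) = -32*pi/25 - 24/25.
Hence a_5 = (1/pi)·(-32*pi/25 - 24/25) = 8*(-4*pi - 3)/(25*pi).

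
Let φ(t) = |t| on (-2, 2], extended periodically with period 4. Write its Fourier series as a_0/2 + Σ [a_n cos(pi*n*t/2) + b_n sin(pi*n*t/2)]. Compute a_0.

2

a_0 = 1/2 ∫_{-2}^{2} φ(t) dt = 1/2 · (4) = 2.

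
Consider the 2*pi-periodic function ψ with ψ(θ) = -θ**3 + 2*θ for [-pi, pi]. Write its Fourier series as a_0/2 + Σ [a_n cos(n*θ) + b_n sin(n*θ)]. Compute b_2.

-7/2 + pi**2

b_2 = 1/pi ∫_{-pi}^{pi} ψ(θ) sin(2*θ) dθ.
ψ is odd and sin(2*θ) is odd, so the integrand is even and b_2 = 2/pi ∫_0^{pi} ψ(θ) sin(2*θ) dθ.
Integrating by parts three times (tabular method), an antiderivative of (-θ**3 + 2*θ) sin(2*θ) is θ**3*cos(2*θ)/2 - 3*θ**2*sin(2*θ)/4 - 7*θ*cos(2*θ)/4 + 7*sin(2*θ)/8; evaluating from 0 to pi: ∫_{0}^{pi} (-θ**3 + 2*θ) sin(2*θ) dθ = (pi*(-7 + 2*pi**2)/4) - (0) = pi*(-7 + 2*pi**2)/4.
Hence b_2 = (2/pi)·(pi*(-7 + 2*pi**2)/4) = -7/2 + pi**2.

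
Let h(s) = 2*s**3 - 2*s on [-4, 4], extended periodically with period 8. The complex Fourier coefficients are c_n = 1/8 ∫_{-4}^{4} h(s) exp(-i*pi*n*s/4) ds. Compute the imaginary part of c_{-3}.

Since h is real-valued, Im(c_{-3}) = -1/8 ∫_{-4}^{4} h(s) sin(-3*pi*s/4) ds = b_{3}/2.
h is odd and sin(-3*pi*s/4) is odd, so the integrand is even: ∫_{-4}^{4} h(s) sin(-3*pi*s/4) ds = 2∫_0^{4} h(s) sin(-3*pi*s/4) ds.
Integrating by parts three times (tabular method), an antiderivative of (2*s**3 - 2*s) sin(-3*pi*s/4) is 8*s**3*cos(3*pi*s/4)/(3*pi) - 32*s**2*sin(3*pi*s/4)/(3*pi**2) - 256*s*cos(3*pi*s/4)/(9*pi**3) - 8*s*cos(3*pi*s/4)/(3*pi) + 32*sin(3*pi*s/4)/(9*pi**2) + 1024*sin(3*pi*s/4)/(27*pi**4); evaluating from 0 to 4: ∫_{0}^{4} (2*s**3 - 2*s) sin(-3*pi*s/4) ds = (-160/pi + 1024/(9*pi**3)) - (0) = -160/pi + 1024/(9*pi**3).
So ∫_{-4}^{4} h(s) sin(-3*pi*s/4) ds = -320/pi + 2048/(9*pi**3).
Hence Im(c_{-3}) = (-1/8)·(-320/pi + 2048/(9*pi**3)) = -256/(9*pi**3) + 40/pi.

-256/(9*pi**3) + 40/pi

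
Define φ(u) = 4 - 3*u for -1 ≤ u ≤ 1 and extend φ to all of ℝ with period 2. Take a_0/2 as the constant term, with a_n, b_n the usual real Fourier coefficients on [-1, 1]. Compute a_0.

a_0 = ∫_{-1}^{1} φ(u) du = 8.

8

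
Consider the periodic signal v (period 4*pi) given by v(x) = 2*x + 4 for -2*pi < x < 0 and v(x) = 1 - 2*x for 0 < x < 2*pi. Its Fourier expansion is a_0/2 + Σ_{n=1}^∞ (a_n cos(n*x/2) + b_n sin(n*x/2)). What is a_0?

a_0 = (1/(2*pi)) ∫_{-2*pi}^{2*pi} v(x) dx = (1/(2*pi)) · (2*pi*(5 - 4*pi)) = 5 - 4*pi.

5 - 4*pi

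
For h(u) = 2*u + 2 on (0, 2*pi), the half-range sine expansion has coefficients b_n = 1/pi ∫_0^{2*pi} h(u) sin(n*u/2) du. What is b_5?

b_5 = 1/pi ∫_0^{2*pi} (2*u + 2) sin(5*u/2) du.
Integrating by parts (boundary term plus one more integral), an antiderivative of (2*u + 2) sin(5*u/2) is -4*u*cos(5*u/2)/5 + 8*sin(5*u/2)/25 - 4*cos(5*u/2)/5; evaluating from 0 to 2*pi: ∫_{0}^{2*pi} (2*u + 2) sin(5*u/2) du = (4/5 + 8*pi/5) - (-4/5) = 8/5 + 8*pi/5.
Hence b_5 = (1/pi)·(8/5 + 8*pi/5) = 8*(1 + pi)/(5*pi).

8*(1 + pi)/(5*pi)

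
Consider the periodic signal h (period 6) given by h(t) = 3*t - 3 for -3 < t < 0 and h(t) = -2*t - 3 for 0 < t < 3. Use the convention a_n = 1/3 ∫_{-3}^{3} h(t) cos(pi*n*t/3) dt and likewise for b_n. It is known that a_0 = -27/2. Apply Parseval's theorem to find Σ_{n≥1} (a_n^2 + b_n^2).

87/8

Parseval: a_0^2/2 + Σ_{n≥1} (a_n^2+b_n^2) = 1/3 ∫_{-3}^{3} h(t)^2 dt = 102.
Subtract a_0^2/2 = 729/8: Σ (a_n^2+b_n^2) = 87/8.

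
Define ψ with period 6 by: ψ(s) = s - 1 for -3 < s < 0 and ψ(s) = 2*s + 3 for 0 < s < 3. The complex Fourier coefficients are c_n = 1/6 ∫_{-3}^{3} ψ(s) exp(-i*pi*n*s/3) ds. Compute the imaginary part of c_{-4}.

Since ψ is real-valued, Im(c_{-4}) = -1/6 ∫_{-3}^{3} ψ(s) sin(-4*pi*s/3) ds = b_{4}/2.
Split the integral at the breakpoints.
Integrating by parts (boundary term plus one more integral), an antiderivative of (s - 1) sin(-4*pi*s/3) is 3*s*cos(4*pi*s/3)/(4*pi) - 9*sin(4*pi*s/3)/(16*pi**2) - 3*cos(4*pi*s/3)/(4*pi); evaluating from -3 to 0: ∫_{-3}^{0} (s - 1) sin(-4*pi*s/3) ds = (-3/(4*pi)) - (-3/pi) = 9/(4*pi).
Integrating by parts (boundary term plus one more integral), an antiderivative of (2*s + 3) sin(-4*pi*s/3) is 3*s*cos(4*pi*s/3)/(2*pi) - 9*sin(4*pi*s/3)/(8*pi**2) + 9*cos(4*pi*s/3)/(4*pi); evaluating from 0 to 3: ∫_{0}^{3} (2*s + 3) sin(-4*pi*s/3) ds = (27/(4*pi)) - (9/(4*pi)) = 9/(2*pi).
So ∫_{-3}^{3} ψ(s) sin(-4*pi*s/3) ds = 27/(4*pi).
Hence Im(c_{-4}) = (-1/6)·(27/(4*pi)) = -9/(8*pi).

-9/(8*pi)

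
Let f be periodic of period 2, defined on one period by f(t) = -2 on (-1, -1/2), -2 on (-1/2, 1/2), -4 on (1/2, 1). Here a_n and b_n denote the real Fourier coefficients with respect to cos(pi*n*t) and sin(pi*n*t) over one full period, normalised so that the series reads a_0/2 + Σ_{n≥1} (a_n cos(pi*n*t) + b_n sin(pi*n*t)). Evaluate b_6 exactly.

b_6 = ∫_{-1}^{1} f(t) sin(6*pi*t) dt.
Split the integral at the breakpoints.
Directly, an antiderivative of (-2) sin(6*pi*t) is cos(6*pi*t)/(3*pi); evaluating from -1 to -1/2: ∫_{-1}^{-1/2} (-2) sin(6*pi*t) dt = (-1/(3*pi)) - (1/(3*pi)) = -2/(3*pi).
Directly, an antiderivative of (-2) sin(6*pi*t) is cos(6*pi*t)/(3*pi); evaluating from -1/2 to 1/2: ∫_{-1/2}^{1/2} (-2) sin(6*pi*t) dt = (-1/(3*pi)) - (-1/(3*pi)) = 0.
Directly, an antiderivative of (-4) sin(6*pi*t) is 2*cos(6*pi*t)/(3*pi); evaluating from 1/2 to 1: ∫_{1/2}^{1} (-4) sin(6*pi*t) dt = (2/(3*pi)) - (-2/(3*pi)) = 4/(3*pi).
Summing the pieces gives b_6 = 2/(3*pi).

2/(3*pi)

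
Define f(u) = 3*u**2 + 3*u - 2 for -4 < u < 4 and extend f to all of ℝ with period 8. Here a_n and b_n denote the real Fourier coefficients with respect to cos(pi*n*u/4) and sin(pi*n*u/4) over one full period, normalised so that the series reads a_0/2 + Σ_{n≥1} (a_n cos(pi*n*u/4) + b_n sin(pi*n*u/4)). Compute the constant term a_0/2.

14

a_0 = 1/4 ∫_{-4}^{4} f(u) du = 1/4 · (112) = 28.
So the constant term a_0/2 = 14.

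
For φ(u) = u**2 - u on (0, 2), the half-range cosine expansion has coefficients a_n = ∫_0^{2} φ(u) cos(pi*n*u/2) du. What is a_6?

a_6 = ∫_0^{2} (u**2 - u) cos(3*pi*u) du.
Integrating by parts twice (tabular method), an antiderivative of (u**2 - u) cos(3*pi*u) is u**2*sin(3*pi*u)/(3*pi) - u*sin(3*pi*u)/(3*pi) + 2*u*cos(3*pi*u)/(9*pi**2) - 2*sin(3*pi*u)/(27*pi**3) - cos(3*pi*u)/(9*pi**2); evaluating from 0 to 2: ∫_{0}^{2} (u**2 - u) cos(3*pi*u) du = (1/(3*pi**2)) - (-1/(9*pi**2)) = 4/(9*pi**2).
Hence a_6 = 4/(9*pi**2).

4/(9*pi**2)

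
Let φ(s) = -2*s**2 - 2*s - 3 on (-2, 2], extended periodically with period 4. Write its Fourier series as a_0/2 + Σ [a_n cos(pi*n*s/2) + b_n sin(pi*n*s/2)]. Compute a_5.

a_5 = 1/2 ∫_{-2}^{2} φ(s) cos(5*pi*s/2) ds.
Integrating by parts twice (tabular method), an antiderivative of (-2*s**2 - 2*s - 3) cos(5*pi*s/2) is -4*s**2*sin(5*pi*s/2)/(5*pi) - 4*s*sin(5*pi*s/2)/(5*pi) - 16*s*cos(5*pi*s/2)/(25*pi**2) - 6*sin(5*pi*s/2)/(5*pi) + 32*sin(5*pi*s/2)/(125*pi**3) - 8*cos(5*pi*s/2)/(25*pi**2); evaluating from -2 to 2: ∫_{-2}^{2} (-2*s**2 - 2*s - 3) cos(5*pi*s/2) ds = (8/(5*pi**2)) - (-24/(25*pi**2)) = 64/(25*pi**2).
Hence a_5 = (1/2)·(64/(25*pi**2)) = 32/(25*pi**2).

32/(25*pi**2)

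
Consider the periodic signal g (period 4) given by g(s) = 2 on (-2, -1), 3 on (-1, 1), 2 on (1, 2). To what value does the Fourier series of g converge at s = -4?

s = -4 differs from s = 0 by -1 full period(s), and the series is 4-periodic.
g is continuous at s = 0 with value 3, so the series converges to 3 there.

3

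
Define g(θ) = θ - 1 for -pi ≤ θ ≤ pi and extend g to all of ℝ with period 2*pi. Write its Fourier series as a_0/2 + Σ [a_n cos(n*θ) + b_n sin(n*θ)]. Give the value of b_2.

b_2 = 1/pi ∫_{-pi}^{pi} g(θ) sin(2*θ) dθ.
Integrating by parts (boundary term plus one more integral), an antiderivative of (θ - 1) sin(2*θ) is -θ*cos(2*θ)/2 + sin(2*θ)/4 + cos(2*θ)/2; evaluating from -pi to pi: ∫_{-pi}^{pi} (θ - 1) sin(2*θ) dθ = (1/2 - pi/2) - (1/2 + pi/2) = -pi.
Hence b_2 = (1/pi)·(-pi) = -1.

-1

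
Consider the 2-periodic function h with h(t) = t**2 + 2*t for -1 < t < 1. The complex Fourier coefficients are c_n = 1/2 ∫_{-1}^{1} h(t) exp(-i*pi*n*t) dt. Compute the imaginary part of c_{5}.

Since h is real-valued, Im(c_{5}) = -1/2 ∫_{-1}^{1} h(t) sin(5*pi*t) dt = -b_{5}/2.
Integrating by parts twice (tabular method), an antiderivative of (t**2 + 2*t) sin(5*pi*t) is -t**2*cos(5*pi*t)/(5*pi) + 2*t*sin(5*pi*t)/(25*pi**2) - 2*t*cos(5*pi*t)/(5*pi) + 2*sin(5*pi*t)/(25*pi**2) + 2*cos(5*pi*t)/(125*pi**3); evaluating from -1 to 1: ∫_{-1}^{1} (t**2 + 2*t) sin(5*pi*t) dt = ((-2 + 75*pi**2)/(125*pi**3)) - ((-25*pi**2 - 2)/(125*pi**3)) = 4/(5*pi).
Hence Im(c_{5}) = (-1/2)·(4/(5*pi)) = -2/(5*pi).

-2/(5*pi)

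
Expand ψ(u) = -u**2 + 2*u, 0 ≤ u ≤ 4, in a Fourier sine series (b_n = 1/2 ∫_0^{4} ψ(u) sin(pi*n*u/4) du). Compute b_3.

16*(8 - 9*pi**2)/(27*pi**3)

b_3 = 1/2 ∫_0^{4} (-u**2 + 2*u) sin(3*pi*u/4) du.
Integrating by parts twice (tabular method), an antiderivative of (-u**2 + 2*u) sin(3*pi*u/4) is 4*u**2*cos(3*pi*u/4)/(3*pi) - 32*u*sin(3*pi*u/4)/(9*pi**2) - 8*u*cos(3*pi*u/4)/(3*pi) + 32*sin(3*pi*u/4)/(9*pi**2) - 128*cos(3*pi*u/4)/(27*pi**3); evaluating from 0 to 4: ∫_{0}^{4} (-u**2 + 2*u) sin(3*pi*u/4) du = (32*(4 - 9*pi**2)/(27*pi**3)) - (-128/(27*pi**3)) = 32*(8 - 9*pi**2)/(27*pi**3).
Hence b_3 = (1/2)·(32*(8 - 9*pi**2)/(27*pi**3)) = 16*(8 - 9*pi**2)/(27*pi**3).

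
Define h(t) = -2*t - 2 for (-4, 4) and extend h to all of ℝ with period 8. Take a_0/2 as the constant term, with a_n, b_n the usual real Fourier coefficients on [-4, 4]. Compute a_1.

0

a_1 = 1/4 ∫_{-4}^{4} h(t) cos(pi*t/4) dt.
Integrating by parts (boundary term plus one more integral), an antiderivative of (-2*t - 2) cos(pi*t/4) is -8*t*sin(pi*t/4)/pi - 8*sin(pi*t/4)/pi - 32*cos(pi*t/4)/pi**2; evaluating from -4 to 4: ∫_{-4}^{4} (-2*t - 2) cos(pi*t/4) dt = (32/pi**2) - (32/pi**2) = 0.
Hence a_1 = (1/4)·(0) = 0.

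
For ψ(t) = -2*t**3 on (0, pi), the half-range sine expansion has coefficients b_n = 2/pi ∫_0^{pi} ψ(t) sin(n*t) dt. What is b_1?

24 - 4*pi**2

b_1 = 2/pi ∫_0^{pi} (-2*t**3) sin(t) dt.
Integrating by parts three times (tabular method), an antiderivative of (-2*t**3) sin(t) is 2*t**3*cos(t) - 6*t**2*sin(t) - 12*t*cos(t) + 12*sin(t); evaluating from 0 to pi: ∫_{0}^{pi} (-2*t**3) sin(t) dt = (2*pi*(6 - pi**2)) - (0) = 2*pi*(6 - pi**2).
Hence b_1 = (2/pi)·(2*pi*(6 - pi**2)) = 24 - 4*pi**2.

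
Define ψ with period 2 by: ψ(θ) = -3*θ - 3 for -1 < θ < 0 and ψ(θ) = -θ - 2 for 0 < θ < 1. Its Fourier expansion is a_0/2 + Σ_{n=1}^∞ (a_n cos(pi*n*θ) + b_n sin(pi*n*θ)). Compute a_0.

-4

a_0 = ∫_{-1}^{1} ψ(θ) dθ = -4.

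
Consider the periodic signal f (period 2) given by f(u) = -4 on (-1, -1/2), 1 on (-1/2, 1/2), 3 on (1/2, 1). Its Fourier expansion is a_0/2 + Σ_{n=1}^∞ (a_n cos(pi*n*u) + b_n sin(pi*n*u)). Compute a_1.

3/pi

a_1 = ∫_{-1}^{1} f(u) cos(pi*u) du.
Split the integral at the breakpoints.
Directly, an antiderivative of (-4) cos(pi*u) is -4*sin(pi*u)/pi; evaluating from -1 to -1/2: ∫_{-1}^{-1/2} (-4) cos(pi*u) du = (4/pi) - (0) = 4/pi.
Directly, an antiderivative of (1) cos(pi*u) is sin(pi*u)/pi; evaluating from -1/2 to 1/2: ∫_{-1/2}^{1/2} (1) cos(pi*u) du = (1/pi) - (-1/pi) = 2/pi.
Directly, an antiderivative of (3) cos(pi*u) is 3*sin(pi*u)/pi; evaluating from 1/2 to 1: ∫_{1/2}^{1} (3) cos(pi*u) du = (0) - (3/pi) = -3/pi.
Summing the pieces gives a_1 = 3/pi.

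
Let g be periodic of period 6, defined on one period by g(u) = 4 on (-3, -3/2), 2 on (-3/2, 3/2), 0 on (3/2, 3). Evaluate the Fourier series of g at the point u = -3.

2

At u = -3 the one-sided limits are g(-3^-) = 0 and g(-3^+) = 4.
By Dirichlet's theorem the series converges to their average, [(0) + (4)]/2 = 2.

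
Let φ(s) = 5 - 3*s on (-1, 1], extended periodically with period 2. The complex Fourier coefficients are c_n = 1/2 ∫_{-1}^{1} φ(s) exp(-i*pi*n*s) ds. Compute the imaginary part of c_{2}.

Since φ is real-valued, Im(c_{2}) = -1/2 ∫_{-1}^{1} φ(s) sin(2*pi*s) ds = -b_{2}/2.
Integrating by parts (boundary term plus one more integral), an antiderivative of (5 - 3*s) sin(2*pi*s) is 3*s*cos(2*pi*s)/(2*pi) - 3*sin(2*pi*s)/(4*pi**2) - 5*cos(2*pi*s)/(2*pi); evaluating from -1 to 1: ∫_{-1}^{1} (5 - 3*s) sin(2*pi*s) ds = (-1/pi) - (-4/pi) = 3/pi.
Hence Im(c_{2}) = (-1/2)·(3/pi) = -3/(2*pi).

-3/(2*pi)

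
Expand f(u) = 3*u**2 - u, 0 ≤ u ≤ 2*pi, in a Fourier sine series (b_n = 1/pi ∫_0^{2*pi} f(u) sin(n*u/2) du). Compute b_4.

1 - 6*pi

b_4 = 1/pi ∫_0^{2*pi} (3*u**2 - u) sin(2*u) du.
Integrating by parts twice (tabular method), an antiderivative of (3*u**2 - u) sin(2*u) is -3*u**2*cos(2*u)/2 + 3*u*sin(2*u)/2 + u*cos(2*u)/2 - sin(2*u)/4 + 3*cos(2*u)/4; evaluating from 0 to 2*pi: ∫_{0}^{2*pi} (3*u**2 - u) sin(2*u) du = (-6*pi**2 + 3/4 + pi) - (3/4) = pi*(1 - 6*pi).
Hence b_4 = (1/pi)·(pi*(1 - 6*pi)) = 1 - 6*pi.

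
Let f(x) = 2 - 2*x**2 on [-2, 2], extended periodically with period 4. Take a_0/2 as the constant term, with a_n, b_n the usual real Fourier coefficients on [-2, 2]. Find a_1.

a_1 = 1/2 ∫_{-2}^{2} f(x) cos(pi*x/2) dx.
f is even and cos(pi*x/2) is even, so the integrand is even and a_1 = ∫_0^{2} f(x) cos(pi*x/2) dx.
Integrating by parts twice (tabular method), an antiderivative of (2 - 2*x**2) cos(pi*x/2) is -4*x**2*sin(pi*x/2)/pi - 16*x*cos(pi*x/2)/pi**2 + 32*sin(pi*x/2)/pi**3 + 4*sin(pi*x/2)/pi; evaluating from 0 to 2: ∫_{0}^{2} (2 - 2*x**2) cos(pi*x/2) dx = (32/pi**2) - (0) = 32/pi**2.
Hence a_1 = 32/pi**2.

32/pi**2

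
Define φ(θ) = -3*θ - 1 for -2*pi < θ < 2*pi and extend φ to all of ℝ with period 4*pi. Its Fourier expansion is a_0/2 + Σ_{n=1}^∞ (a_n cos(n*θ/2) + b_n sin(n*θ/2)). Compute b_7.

b_7 = (1/(2*pi)) ∫_{-2*pi}^{2*pi} φ(θ) sin(7*θ/2) dθ.
Integrating by parts (boundary term plus one more integral), an antiderivative of (-3*θ - 1) sin(7*θ/2) is 6*θ*cos(7*θ/2)/7 - 12*sin(7*θ/2)/49 + 2*cos(7*θ/2)/7; evaluating from -2*pi to 2*pi: ∫_{-2*pi}^{2*pi} (-3*θ - 1) sin(7*θ/2) dθ = (-12*pi/7 - 2/7) - (-2/7 + 12*pi/7) = -24*pi/7.
Hence b_7 = (1/(2*pi))·(-24*pi/7) = -12/7.

-12/7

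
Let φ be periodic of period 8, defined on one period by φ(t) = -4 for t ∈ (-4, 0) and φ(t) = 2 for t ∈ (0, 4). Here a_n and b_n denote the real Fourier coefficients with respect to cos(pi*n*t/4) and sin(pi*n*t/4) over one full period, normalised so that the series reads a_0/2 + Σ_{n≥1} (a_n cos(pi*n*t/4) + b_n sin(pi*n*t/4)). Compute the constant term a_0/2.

-1

a_0 = 1/4 ∫_{-4}^{4} φ(t) dt = 1/4 · (-8) = -2.
So the constant term a_0/2 = -1.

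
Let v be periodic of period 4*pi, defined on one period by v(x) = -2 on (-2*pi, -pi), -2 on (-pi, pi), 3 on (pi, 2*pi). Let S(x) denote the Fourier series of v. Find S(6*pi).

x = 6*pi differs from x = -2*pi by 2 full period(s), and the series is 4*pi-periodic.
At x = -2*pi the one-sided limits are v(-2*pi^-) = 3 and v(-2*pi^+) = -2.
By Dirichlet's theorem the series converges to their average, [(3) + (-2)]/2 = 1/2.

1/2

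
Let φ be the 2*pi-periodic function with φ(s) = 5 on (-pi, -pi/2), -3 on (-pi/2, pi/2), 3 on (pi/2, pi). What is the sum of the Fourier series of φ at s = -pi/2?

1

At s = -pi/2 the one-sided limits are φ(-pi/2^-) = 5 and φ(-pi/2^+) = -3.
By Dirichlet's theorem the series converges to their average, [(5) + (-3)]/2 = 1.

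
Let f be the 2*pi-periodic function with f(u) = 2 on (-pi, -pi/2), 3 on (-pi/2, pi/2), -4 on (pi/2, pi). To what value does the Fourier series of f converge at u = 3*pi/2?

u = 3*pi/2 differs from u = -pi/2 by 1 full period(s), and the series is 2*pi-periodic.
At u = -pi/2 the one-sided limits are f(-pi/2^-) = 2 and f(-pi/2^+) = 3.
By Dirichlet's theorem the series converges to their average, [(2) + (3)]/2 = 5/2.

5/2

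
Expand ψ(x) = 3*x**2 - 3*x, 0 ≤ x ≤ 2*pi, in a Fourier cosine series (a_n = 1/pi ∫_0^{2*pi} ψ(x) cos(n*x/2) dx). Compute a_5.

24*(1 - 2*pi)/(25*pi)

a_5 = 1/pi ∫_0^{2*pi} (3*x**2 - 3*x) cos(5*x/2) dx.
Integrating by parts twice (tabular method), an antiderivative of (3*x**2 - 3*x) cos(5*x/2) is 6*x**2*sin(5*x/2)/5 - 6*x*sin(5*x/2)/5 + 24*x*cos(5*x/2)/25 - 48*sin(5*x/2)/125 - 12*cos(5*x/2)/25; evaluating from 0 to 2*pi: ∫_{0}^{2*pi} (3*x**2 - 3*x) cos(5*x/2) dx = (12/25 - 48*pi/25) - (-12/25) = 24/25 - 48*pi/25.
Hence a_5 = (1/pi)·(24/25 - 48*pi/25) = 24*(1 - 2*pi)/(25*pi).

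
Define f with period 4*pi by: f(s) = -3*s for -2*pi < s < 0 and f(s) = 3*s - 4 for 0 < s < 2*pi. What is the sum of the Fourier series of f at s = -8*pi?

s = -8*pi differs from s = 0 by -2 full period(s), and the series is 4*pi-periodic.
At s = 0 the one-sided limits are f(0^-) = 0 and f(0^+) = -4.
By Dirichlet's theorem the series converges to their average, [(0) + (-4)]/2 = -2.

-2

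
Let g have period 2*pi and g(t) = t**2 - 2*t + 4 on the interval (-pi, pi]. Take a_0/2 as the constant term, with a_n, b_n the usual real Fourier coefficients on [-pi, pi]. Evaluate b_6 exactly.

2/3

b_6 = 1/pi ∫_{-pi}^{pi} g(t) sin(6*t) dt.
Integrating by parts twice (tabular method), an antiderivative of (t**2 - 2*t + 4) sin(6*t) is -t**2*cos(6*t)/6 + t*sin(6*t)/18 + t*cos(6*t)/3 - sin(6*t)/18 - 71*cos(6*t)/108; evaluating from -pi to pi: ∫_{-pi}^{pi} (t**2 - 2*t + 4) sin(6*t) dt = (-pi**2/6 - 71/108 + pi/3) - (-pi**2/6 - pi/3 - 71/108) = 2*pi/3.
Hence b_6 = (1/pi)·(2*pi/3) = 2/3.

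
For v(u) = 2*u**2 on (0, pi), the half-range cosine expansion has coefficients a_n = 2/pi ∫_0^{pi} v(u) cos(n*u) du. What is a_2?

a_2 = 2/pi ∫_0^{pi} (2*u**2) cos(2*u) du.
Integrating by parts twice (tabular method), an antiderivative of (2*u**2) cos(2*u) is u**2*sin(2*u) + u*cos(2*u) - sin(2*u)/2; evaluating from 0 to pi: ∫_{0}^{pi} (2*u**2) cos(2*u) du = (pi) - (0) = pi.
Hence a_2 = (2/pi)·(pi) = 2.

2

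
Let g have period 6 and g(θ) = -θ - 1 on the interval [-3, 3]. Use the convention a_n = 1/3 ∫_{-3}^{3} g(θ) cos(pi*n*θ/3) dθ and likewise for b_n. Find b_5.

-6/(5*pi)

b_5 = 1/3 ∫_{-3}^{3} g(θ) sin(5*pi*θ/3) dθ.
Integrating by parts (boundary term plus one more integral), an antiderivative of (-θ - 1) sin(5*pi*θ/3) is 3*θ*cos(5*pi*θ/3)/(5*pi) - 9*sin(5*pi*θ/3)/(25*pi**2) + 3*cos(5*pi*θ/3)/(5*pi); evaluating from -3 to 3: ∫_{-3}^{3} (-θ - 1) sin(5*pi*θ/3) dθ = (-12/(5*pi)) - (6/(5*pi)) = -18/(5*pi).
Hence b_5 = (1/3)·(-18/(5*pi)) = -6/(5*pi).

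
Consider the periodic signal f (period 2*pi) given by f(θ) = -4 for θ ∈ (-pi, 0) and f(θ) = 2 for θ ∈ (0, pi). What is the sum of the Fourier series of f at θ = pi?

-1

At θ = pi the one-sided limits are f(pi^-) = 2 and f(pi^+) = -4.
By Dirichlet's theorem the series converges to their average, [(2) + (-4)]/2 = -1.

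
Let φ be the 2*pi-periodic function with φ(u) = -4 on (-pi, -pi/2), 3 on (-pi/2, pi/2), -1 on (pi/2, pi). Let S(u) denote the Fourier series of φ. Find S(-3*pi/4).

φ is continuous at u = -3*pi/4 with value -4, so the series converges to -4 there.

-4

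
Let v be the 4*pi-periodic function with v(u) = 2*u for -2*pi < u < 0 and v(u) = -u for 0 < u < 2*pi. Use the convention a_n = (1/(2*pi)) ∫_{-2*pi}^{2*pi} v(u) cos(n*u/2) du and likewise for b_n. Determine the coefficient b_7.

b_7 = (1/(2*pi)) ∫_{-2*pi}^{2*pi} v(u) sin(7*u/2) du.
Split the integral at the breakpoints.
Integrating by parts (boundary term plus one more integral), an antiderivative of (2*u) sin(7*u/2) is -4*u*cos(7*u/2)/7 + 8*sin(7*u/2)/49; evaluating from -2*pi to 0: ∫_{-2*pi}^{0} (2*u) sin(7*u/2) du = (0) - (-8*pi/7) = 8*pi/7.
Integrating by parts (boundary term plus one more integral), an antiderivative of (-u) sin(7*u/2) is 2*u*cos(7*u/2)/7 - 4*sin(7*u/2)/49; evaluating from 0 to 2*pi: ∫_{0}^{2*pi} (-u) sin(7*u/2) du = (-4*pi/7) - (0) = -4*pi/7.
Summing the pieces and multiplying by (1/(2*pi)) gives b_7 = 2/7.

2/7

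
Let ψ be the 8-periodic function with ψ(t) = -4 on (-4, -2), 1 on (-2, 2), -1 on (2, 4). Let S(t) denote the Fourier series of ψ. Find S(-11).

-4

t = -11 differs from t = -3 by -1 full period(s), and the series is 8-periodic.
ψ is continuous at t = -3 with value -4, so the series converges to -4 there.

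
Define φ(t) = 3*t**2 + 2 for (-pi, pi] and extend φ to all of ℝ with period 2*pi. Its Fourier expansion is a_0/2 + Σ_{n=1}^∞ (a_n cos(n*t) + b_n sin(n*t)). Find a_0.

4 + 2*pi**2

a_0 = 1/pi ∫_{-pi}^{pi} φ(t) dt = 1/pi · (2*pi*(2 + pi**2)) = 4 + 2*pi**2.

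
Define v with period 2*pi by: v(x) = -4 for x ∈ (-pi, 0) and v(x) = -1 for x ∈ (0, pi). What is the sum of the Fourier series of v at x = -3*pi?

x = -3*pi differs from x = pi by -2 full period(s), and the series is 2*pi-periodic.
At x = pi the one-sided limits are v(pi^-) = -1 and v(pi^+) = -4.
By Dirichlet's theorem the series converges to their average, [(-1) + (-4)]/2 = -5/2.

-5/2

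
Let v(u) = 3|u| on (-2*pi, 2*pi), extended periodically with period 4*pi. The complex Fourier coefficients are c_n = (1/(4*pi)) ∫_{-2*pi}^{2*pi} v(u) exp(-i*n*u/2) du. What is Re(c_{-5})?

Since v is real-valued, Re(c_{-5}) = (1/(4*pi)) ∫_{-2*pi}^{2*pi} v(u) cos(-5*u/2) du = a_{5}/2.
v is even and cos(-5*u/2) is even, so the integrand is even: ∫_{-2*pi}^{2*pi} v(u) cos(-5*u/2) du = 2∫_0^{2*pi} v(u) cos(-5*u/2) du.
Integrating by parts (boundary term plus one more integral), an antiderivative of (3*u) cos(-5*u/2) is 6*u*sin(5*u/2)/5 + 12*cos(5*u/2)/25; evaluating from 0 to 2*pi: ∫_{0}^{2*pi} (3*u) cos(-5*u/2) du = (-12/25) - (12/25) = -24/25.
So ∫_{-2*pi}^{2*pi} v(u) cos(-5*u/2) du = -48/25.
Hence Re(c_{-5}) = (1/(4*pi))·(-48/25) = -12/(25*pi).

-12/(25*pi)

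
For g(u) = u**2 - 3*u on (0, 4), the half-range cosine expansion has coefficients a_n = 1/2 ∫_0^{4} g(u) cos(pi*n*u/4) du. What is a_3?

a_3 = 1/2 ∫_0^{4} (u**2 - 3*u) cos(3*pi*u/4) du.
Integrating by parts twice (tabular method), an antiderivative of (u**2 - 3*u) cos(3*pi*u/4) is 4*u**2*sin(3*pi*u/4)/(3*pi) - 4*u*sin(3*pi*u/4)/pi + 32*u*cos(3*pi*u/4)/(9*pi**2) - 128*sin(3*pi*u/4)/(27*pi**3) - 16*cos(3*pi*u/4)/(3*pi**2); evaluating from 0 to 4: ∫_{0}^{4} (u**2 - 3*u) cos(3*pi*u/4) du = (-80/(9*pi**2)) - (-16/(3*pi**2)) = -32/(9*pi**2).
Hence a_3 = (1/2)·(-32/(9*pi**2)) = -16/(9*pi**2).

-16/(9*pi**2)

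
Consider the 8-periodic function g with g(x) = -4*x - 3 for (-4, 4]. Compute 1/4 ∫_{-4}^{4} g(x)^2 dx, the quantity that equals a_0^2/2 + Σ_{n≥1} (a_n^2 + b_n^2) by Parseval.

1/4 ∫_{-4}^{4} g(x)^2 dx = 1/4 · (2264/3) = 566/3.

566/3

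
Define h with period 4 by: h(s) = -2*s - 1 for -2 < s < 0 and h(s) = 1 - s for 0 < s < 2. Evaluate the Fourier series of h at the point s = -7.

0

s = -7 differs from s = 1 by -2 full period(s), and the series is 4-periodic.
h is continuous at s = 1 with value 0, so the series converges to 0 there.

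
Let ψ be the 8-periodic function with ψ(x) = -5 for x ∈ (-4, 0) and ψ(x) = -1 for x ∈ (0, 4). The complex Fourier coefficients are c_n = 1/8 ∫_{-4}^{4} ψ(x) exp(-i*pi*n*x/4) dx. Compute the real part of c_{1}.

Since ψ is real-valued, Re(c_{1}) = 1/8 ∫_{-4}^{4} ψ(x) cos(pi*x/4) dx = a_{1}/2.
Split the integral at the breakpoints.
Directly, an antiderivative of (-5) cos(pi*x/4) is -20*sin(pi*x/4)/pi; evaluating from -4 to 0: ∫_{-4}^{0} (-5) cos(pi*x/4) dx = (0) - (0) = 0.
Directly, an antiderivative of (-1) cos(pi*x/4) is -4*sin(pi*x/4)/pi; evaluating from 0 to 4: ∫_{0}^{4} (-1) cos(pi*x/4) dx = (0) - (0) = 0.
So ∫_{-4}^{4} ψ(x) cos(pi*x/4) dx = 0.
Hence Re(c_{1}) = (1/8)·(0) = 0.

0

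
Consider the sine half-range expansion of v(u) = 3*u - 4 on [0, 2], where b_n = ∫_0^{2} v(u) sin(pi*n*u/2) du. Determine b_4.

b_4 = ∫_0^{2} (3*u - 4) sin(2*pi*u) du.
Integrating by parts (boundary term plus one more integral), an antiderivative of (3*u - 4) sin(2*pi*u) is -3*u*cos(2*pi*u)/(2*pi) + 3*sin(2*pi*u)/(4*pi**2) + 2*cos(2*pi*u)/pi; evaluating from 0 to 2: ∫_{0}^{2} (3*u - 4) sin(2*pi*u) du = (-1/pi) - (2/pi) = -3/pi.
Hence b_4 = -3/pi.

-3/pi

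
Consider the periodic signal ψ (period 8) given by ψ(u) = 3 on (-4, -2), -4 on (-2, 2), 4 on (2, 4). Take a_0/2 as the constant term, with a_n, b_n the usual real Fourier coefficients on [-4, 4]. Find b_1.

b_1 = 1/4 ∫_{-4}^{4} ψ(u) sin(pi*u/4) du.
Split the integral at the breakpoints.
Directly, an antiderivative of (3) sin(pi*u/4) is -12*cos(pi*u/4)/pi; evaluating from -4 to -2: ∫_{-4}^{-2} (3) sin(pi*u/4) du = (0) - (12/pi) = -12/pi.
Directly, an antiderivative of (-4) sin(pi*u/4) is 16*cos(pi*u/4)/pi; evaluating from -2 to 2: ∫_{-2}^{2} (-4) sin(pi*u/4) du = (0) - (0) = 0.
Directly, an antiderivative of (4) sin(pi*u/4) is -16*cos(pi*u/4)/pi; evaluating from 2 to 4: ∫_{2}^{4} (4) sin(pi*u/4) du = (16/pi) - (0) = 16/pi.
Summing the pieces and multiplying by (1/4) gives b_1 = 1/pi.

1/pi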